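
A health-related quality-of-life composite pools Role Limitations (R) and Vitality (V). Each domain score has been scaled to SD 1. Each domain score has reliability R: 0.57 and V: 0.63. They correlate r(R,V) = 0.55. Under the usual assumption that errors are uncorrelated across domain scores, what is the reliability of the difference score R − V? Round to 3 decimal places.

Var(R−V) = 1 + 1 − 2·0.55 = 2 − 1.1 = 0.9.
Because errors are independent across components, Cov(Tᵢ,Tⱼ) = Cov(Xᵢ,Xⱼ); the off-diagonal part of the true-score variance is the same as above.
True-score variance = [0.57 + 0.63] − 1.1 = 1.2 − 1.1 = 0.1.
Reliability = 0.1 / 0.9 = 0.111.

0.111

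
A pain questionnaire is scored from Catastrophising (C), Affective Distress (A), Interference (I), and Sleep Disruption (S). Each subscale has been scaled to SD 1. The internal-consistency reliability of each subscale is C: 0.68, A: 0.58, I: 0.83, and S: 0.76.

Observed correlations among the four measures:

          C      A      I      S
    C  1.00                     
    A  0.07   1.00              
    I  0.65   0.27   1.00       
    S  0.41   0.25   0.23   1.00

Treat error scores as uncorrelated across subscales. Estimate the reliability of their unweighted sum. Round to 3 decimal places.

0.852

Var(C+A+I+S) = 4 + 2·[0.07 + 0.65 + 0.41 + 0.27 + 0.25 + 0.23] = 4 + 3.76 = 7.76.
With uncorrelated errors the cross-covariances are all true-score covariance, so they carry over unchanged; only the diagonal terms shrink to ρᵢσᵢ².
True-score variance = [0.68 + 0.58 + 0.83 + 0.76] + 3.76 = 2.85 + 3.76 = 6.61.
Reliability = 6.61 / 7.76 = 0.852.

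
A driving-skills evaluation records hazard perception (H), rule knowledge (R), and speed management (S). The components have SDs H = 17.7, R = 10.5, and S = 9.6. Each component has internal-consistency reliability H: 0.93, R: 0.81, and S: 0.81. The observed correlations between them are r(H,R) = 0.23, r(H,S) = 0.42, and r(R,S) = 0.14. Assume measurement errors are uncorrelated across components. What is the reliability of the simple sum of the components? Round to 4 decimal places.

0.9218

Var(H+R+S) = 17.7² + 10.5² + 9.6² + 2·[17.7·10.5·0.23 + 17.7·9.6·0.42 + 10.5·9.6·0.14] = 515.7 + 256.448 = 772.148.
With uncorrelated errors the cross-covariances are all true-score covariance, so they carry over unchanged; only the diagonal terms shrink to ρᵢσᵢ².
True-score variance = [17.7²·0.93 + 10.5²·0.81 + 9.6²·0.81] + 256.448 = 455.312 + 256.448 = 711.76.
Reliability = 711.76 / 772.148 = 0.9218.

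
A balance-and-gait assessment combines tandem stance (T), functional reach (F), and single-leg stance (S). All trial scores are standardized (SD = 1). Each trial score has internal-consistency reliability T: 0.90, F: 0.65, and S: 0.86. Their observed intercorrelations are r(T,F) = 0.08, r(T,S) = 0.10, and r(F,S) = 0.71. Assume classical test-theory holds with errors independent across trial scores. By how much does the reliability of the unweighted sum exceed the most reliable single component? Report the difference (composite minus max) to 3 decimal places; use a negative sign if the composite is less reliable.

-0.023

Var(sum) = 3 + 1.78 = 4.78; true-score variance = 2.41 + 1.78 = 4.19; composite reliability = 0.8766.
Max component reliability = 0.9000.
Difference = 0.8766 − 0.9000 = -0.023.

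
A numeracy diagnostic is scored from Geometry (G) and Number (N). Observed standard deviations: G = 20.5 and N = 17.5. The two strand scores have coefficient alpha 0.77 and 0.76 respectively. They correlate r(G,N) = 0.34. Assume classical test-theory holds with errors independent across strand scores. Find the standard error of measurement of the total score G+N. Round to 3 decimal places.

13.044

Var(total) = 726.5 + 243.95 = 970.45.
True-score variance = 556.342 + 243.95 = 800.293, so reliability = 0.8247.
Error variance = 970.45 − 800.293 = 170.158; SEM = √170.158 = 13.044.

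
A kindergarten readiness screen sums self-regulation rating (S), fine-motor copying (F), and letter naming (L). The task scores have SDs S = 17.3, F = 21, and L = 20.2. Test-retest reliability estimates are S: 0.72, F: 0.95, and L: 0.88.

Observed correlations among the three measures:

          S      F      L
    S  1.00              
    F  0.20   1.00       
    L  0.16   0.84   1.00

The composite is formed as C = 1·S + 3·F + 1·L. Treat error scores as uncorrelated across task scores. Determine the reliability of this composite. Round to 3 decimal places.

0.955

Var(C) = 17.3² + 3²·21² + 20.2² + 2·[3·17.3·21·0.20 + 17.3·20.2·0.16 + 3·21·20.2·0.84] = 4676.33 + 2685.76 = 7362.09.
With uncorrelated errors the cross-covariances are all true-score covariance, so they carry over unchanged; only the diagonal terms shrink to ρᵢσᵢ².
True-score variance = [17.3²·0.72 + 3²·21²·0.95 + 20.2²·0.88] + 2685.76 = 4345.11 + 2685.76 = 7030.87.
Reliability = 7030.87 / 7362.09 = 0.955.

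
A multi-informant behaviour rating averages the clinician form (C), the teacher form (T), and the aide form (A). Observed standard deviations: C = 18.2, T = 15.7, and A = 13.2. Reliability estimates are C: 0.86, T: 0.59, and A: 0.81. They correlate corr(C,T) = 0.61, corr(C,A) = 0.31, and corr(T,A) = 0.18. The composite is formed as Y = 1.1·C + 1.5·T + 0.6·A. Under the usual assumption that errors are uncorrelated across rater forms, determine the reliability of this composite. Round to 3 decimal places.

Var(Y) = 1.1²·18.2² + 1.5²·15.7² + 0.6²·13.2² + 2·[1.65·18.2·15.7·0.61 + 0.66·18.2·13.2·0.31 + 0.9·15.7·13.2·0.18] = 1018.13 + 740.647 = 1758.78.
Because errors are independent across components, Cov(Tᵢ,Tⱼ) = Cov(Xᵢ,Xⱼ); the off-diagonal part of the true-score variance is the same as above.
True-score variance = [1.1²·18.2²·0.86 + 1.5²·15.7²·0.59 + 0.6²·13.2²·0.81] + 740.647 = 722.712 + 740.647 = 1463.36.
Reliability = 1463.36 / 1758.78 = 0.832.

0.832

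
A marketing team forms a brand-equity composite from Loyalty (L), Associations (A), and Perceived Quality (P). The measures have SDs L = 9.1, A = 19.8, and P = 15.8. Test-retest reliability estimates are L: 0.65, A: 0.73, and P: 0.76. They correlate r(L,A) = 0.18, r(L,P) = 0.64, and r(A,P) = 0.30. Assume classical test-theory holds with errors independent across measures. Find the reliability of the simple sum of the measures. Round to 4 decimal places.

0.8323

Var(L+A+P) = 9.1² + 19.8² + 15.8² + 2·[9.1·19.8·0.18 + 9.1·15.8·0.64 + 19.8·15.8·0.30] = 724.49 + 436.607 = 1161.1.
With uncorrelated errors the cross-covariances are all true-score covariance, so they carry over unchanged; only the diagonal terms shrink to ρᵢσᵢ².
True-score variance = [9.1²·0.65 + 19.8²·0.73 + 15.8²·0.76] + 436.607 = 529.742 + 436.607 = 966.349.
Reliability = 966.349 / 1161.1 = 0.8323.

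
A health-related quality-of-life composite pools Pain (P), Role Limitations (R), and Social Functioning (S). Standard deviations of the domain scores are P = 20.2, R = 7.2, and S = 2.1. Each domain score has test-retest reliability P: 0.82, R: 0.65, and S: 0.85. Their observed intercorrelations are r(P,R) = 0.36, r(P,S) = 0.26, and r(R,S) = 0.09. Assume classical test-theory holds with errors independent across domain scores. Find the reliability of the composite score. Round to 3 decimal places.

0.845

Var(P+R+S) = 20.2² + 7.2² + 2.1² + 2·[20.2·7.2·0.36 + 20.2·2.1·0.26 + 7.2·2.1·0.09] = 464.29 + 129.497 = 593.787.
With uncorrelated errors the cross-covariances are all true-score covariance, so they carry over unchanged; only the diagonal terms shrink to ρᵢσᵢ².
True-score variance = [20.2²·0.82 + 7.2²·0.65 + 2.1²·0.85] + 129.497 = 372.037 + 129.497 = 501.534.
Reliability = 501.534 / 593.787 = 0.845.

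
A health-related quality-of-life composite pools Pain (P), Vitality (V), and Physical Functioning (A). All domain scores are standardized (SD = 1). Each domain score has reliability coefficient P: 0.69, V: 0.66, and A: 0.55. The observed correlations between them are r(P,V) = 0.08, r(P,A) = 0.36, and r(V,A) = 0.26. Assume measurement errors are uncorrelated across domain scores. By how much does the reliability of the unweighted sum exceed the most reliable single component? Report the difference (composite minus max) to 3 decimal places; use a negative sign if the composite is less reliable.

Var(sum) = 3 + 1.4 = 4.4; true-score variance = 1.9 + 1.4 = 3.3; composite reliability = 0.7500.
Max component reliability = 0.6900.
Difference = 0.7500 − 0.6900 = 0.060.

0.060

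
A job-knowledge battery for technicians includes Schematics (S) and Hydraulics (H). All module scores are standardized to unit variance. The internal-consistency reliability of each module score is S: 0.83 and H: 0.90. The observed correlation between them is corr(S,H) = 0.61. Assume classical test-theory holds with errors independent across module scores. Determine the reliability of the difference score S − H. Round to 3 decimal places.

0.654

Var(S−H) = 1 + 1 − 2·0.61 = 2 − 1.22 = 0.78.
Because errors are independent across components, Cov(Tᵢ,Tⱼ) = Cov(Xᵢ,Xⱼ); the off-diagonal part of the true-score variance is the same as above.
True-score variance = [0.83 + 0.90] − 1.22 = 1.73 − 1.22 = 0.51.
Reliability = 0.51 / 0.78 = 0.654.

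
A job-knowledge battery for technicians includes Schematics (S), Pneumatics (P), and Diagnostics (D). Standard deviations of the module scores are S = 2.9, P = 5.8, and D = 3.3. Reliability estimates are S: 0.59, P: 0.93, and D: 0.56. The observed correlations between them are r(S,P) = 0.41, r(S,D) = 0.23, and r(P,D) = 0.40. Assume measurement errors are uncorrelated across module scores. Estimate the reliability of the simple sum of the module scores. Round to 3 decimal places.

0.877

Var(S+P+D) = 2.9² + 5.8² + 3.3² + 2·[2.9·5.8·0.41 + 2.9·3.3·0.23 + 5.8·3.3·0.40] = 52.94 + 33.5066 = 86.4466.
With uncorrelated errors the cross-covariances are all true-score covariance, so they carry over unchanged; only the diagonal terms shrink to ρᵢσᵢ².
True-score variance = [2.9²·0.59 + 5.8²·0.93 + 3.3²·0.56] + 33.5066 = 42.3455 + 33.5066 = 75.8521.
Reliability = 75.8521 / 86.4466 = 0.877.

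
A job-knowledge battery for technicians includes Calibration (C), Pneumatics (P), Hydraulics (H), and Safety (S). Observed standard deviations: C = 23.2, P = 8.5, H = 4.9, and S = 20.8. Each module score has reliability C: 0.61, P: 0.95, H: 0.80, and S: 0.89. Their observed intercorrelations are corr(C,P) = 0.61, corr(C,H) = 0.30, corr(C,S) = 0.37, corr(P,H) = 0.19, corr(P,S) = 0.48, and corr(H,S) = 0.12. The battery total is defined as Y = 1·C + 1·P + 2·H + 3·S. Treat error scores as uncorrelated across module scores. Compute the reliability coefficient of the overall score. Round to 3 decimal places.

Var(Y) = 23.2² + 8.5² + 2²·4.9² + 3²·20.8² + 2·[23.2·8.5·0.61 + 2·23.2·4.9·0.30 + 3·23.2·20.8·0.37 + 2·8.5·4.9·0.19 + 3·8.5·20.8·0.48 + 6·4.9·20.8·0.12] = 4600.29 + 2135.89 = 6736.18.
Under uncorrelated errors the observed covariances equal the true-score covariances, so only the own-variance terms attenuate.
True-score variance = [23.2²·0.61 + 8.5²·0.95 + 2²·4.9²·0.80 + 3²·20.8²·0.89] + 2135.89 = 3939.24 + 2135.89 = 6075.13.
Reliability = 6075.13 / 6736.18 = 0.902.

0.902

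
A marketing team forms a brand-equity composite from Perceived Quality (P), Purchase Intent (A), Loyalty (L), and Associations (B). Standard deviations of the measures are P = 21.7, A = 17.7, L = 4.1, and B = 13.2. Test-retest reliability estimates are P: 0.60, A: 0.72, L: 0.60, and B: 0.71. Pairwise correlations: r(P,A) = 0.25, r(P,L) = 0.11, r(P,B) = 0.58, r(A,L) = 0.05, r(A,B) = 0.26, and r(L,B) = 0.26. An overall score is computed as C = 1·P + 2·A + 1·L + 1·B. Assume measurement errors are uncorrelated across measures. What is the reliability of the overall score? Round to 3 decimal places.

0.797

Var(C) = 21.7² + 2²·17.7² + 4.1² + 13.2² + 2·[2·21.7·17.7·0.25 + 21.7·4.1·0.11 + 21.7·13.2·0.58 + 2·17.7·4.1·0.05 + 2·17.7·13.2·0.26 + 4.1·13.2·0.26] = 1915.1 + 1021.58 = 2936.68.
Because errors are independent across components, Cov(Tᵢ,Tⱼ) = Cov(Xᵢ,Xⱼ); the off-diagonal part of the true-score variance is the same as above.
True-score variance = [21.7²·0.60 + 2²·17.7²·0.72 + 4.1²·0.60 + 13.2²·0.71] + 1021.58 = 1318.61 + 1021.58 = 2340.18.
Reliability = 2340.18 / 2936.68 = 0.797.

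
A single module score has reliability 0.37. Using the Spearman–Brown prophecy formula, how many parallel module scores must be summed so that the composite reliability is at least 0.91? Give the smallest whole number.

18

k ≥ ρ*(1−ρ₁)/(ρ₁(1−ρ*)) = 0.91·0.63 / (0.37·0.09) = 17.216.
Smallest integer k = 18.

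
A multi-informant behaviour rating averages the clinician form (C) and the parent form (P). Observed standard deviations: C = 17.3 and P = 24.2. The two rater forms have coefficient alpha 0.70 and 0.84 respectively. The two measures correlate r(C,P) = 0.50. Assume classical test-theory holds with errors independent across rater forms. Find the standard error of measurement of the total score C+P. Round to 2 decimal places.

Var(total) = 884.93 + 418.66 = 1303.59.
True-score variance = 701.441 + 418.66 = 1120.1, so reliability = 0.8592.
Error variance = 1303.59 − 1120.1 = 183.489; SEM = √183.489 = 13.55.

13.55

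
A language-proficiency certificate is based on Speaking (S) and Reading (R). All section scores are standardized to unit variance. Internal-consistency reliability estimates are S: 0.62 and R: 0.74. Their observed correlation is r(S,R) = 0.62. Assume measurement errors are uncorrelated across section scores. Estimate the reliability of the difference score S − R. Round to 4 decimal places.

0.1579

Var(S−R) = 1 + 1 − 2·0.62 = 2 − 1.24 = 0.76.
Under uncorrelated errors the observed covariances equal the true-score covariances, so only the own-variance terms attenuate.
True-score variance = [0.62 + 0.74] − 1.24 = 1.36 − 1.24 = 0.12.
Reliability = 0.12 / 0.76 = 0.1579.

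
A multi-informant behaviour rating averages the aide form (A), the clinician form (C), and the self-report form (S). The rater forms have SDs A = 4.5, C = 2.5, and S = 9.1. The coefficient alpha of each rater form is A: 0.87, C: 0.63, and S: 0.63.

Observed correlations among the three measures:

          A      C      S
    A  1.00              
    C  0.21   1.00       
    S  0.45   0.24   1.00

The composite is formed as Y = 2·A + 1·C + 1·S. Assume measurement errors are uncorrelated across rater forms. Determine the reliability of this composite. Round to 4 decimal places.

0.8354

Var(Y) = 2²·4.5² + 2.5² + 9.1² + 2·[2·4.5·2.5·0.21 + 2·4.5·9.1·0.45 + 2.5·9.1·0.24] = 170.06 + 94.08 = 264.14.
Because errors are independent across components, Cov(Tᵢ,Tⱼ) = Cov(Xᵢ,Xⱼ); the off-diagonal part of the true-score variance is the same as above.
True-score variance = [2²·4.5²·0.87 + 2.5²·0.63 + 9.1²·0.63] + 94.08 = 126.578 + 94.08 = 220.658.
Reliability = 220.658 / 264.14 = 0.8354.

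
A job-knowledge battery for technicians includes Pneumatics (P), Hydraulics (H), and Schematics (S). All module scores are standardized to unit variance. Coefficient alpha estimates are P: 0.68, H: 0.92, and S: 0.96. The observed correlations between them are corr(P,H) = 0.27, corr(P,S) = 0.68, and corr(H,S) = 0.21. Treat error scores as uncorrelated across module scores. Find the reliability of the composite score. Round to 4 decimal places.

Var(P+H+S) = 3 + 2·[0.27 + 0.68 + 0.21] = 3 + 2.32 = 5.32.
Because errors are independent across components, Cov(Tᵢ,Tⱼ) = Cov(Xᵢ,Xⱼ); the off-diagonal part of the true-score variance is the same as above.
True-score variance = [0.68 + 0.92 + 0.96] + 2.32 = 2.56 + 2.32 = 4.88.
Reliability = 4.88 / 5.32 = 0.9173.

0.9173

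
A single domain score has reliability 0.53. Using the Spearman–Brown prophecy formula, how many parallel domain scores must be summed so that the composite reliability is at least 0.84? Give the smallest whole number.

k ≥ ρ*(1−ρ₁)/(ρ₁(1−ρ*)) = 0.84·0.47 / (0.53·0.16) = 4.656.
Smallest integer k = 5.

5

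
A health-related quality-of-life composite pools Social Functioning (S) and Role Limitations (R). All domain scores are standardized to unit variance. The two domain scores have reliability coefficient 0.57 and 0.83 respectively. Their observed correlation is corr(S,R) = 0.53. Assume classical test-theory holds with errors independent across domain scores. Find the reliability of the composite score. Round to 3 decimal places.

0.804

Var(S+R) = 2 + 2·[0.53] = 2 + 1.06 = 3.06.
With uncorrelated errors the cross-covariances are all true-score covariance, so they carry over unchanged; only the diagonal terms shrink to ρᵢσᵢ².
True-score variance = [0.57 + 0.83] + 1.06 = 1.4 + 1.06 = 2.46.
Reliability = 2.46 / 3.06 = 0.804.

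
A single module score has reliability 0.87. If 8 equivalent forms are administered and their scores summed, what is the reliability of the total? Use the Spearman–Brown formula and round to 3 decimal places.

ρ_k = kρ / (1 + (k−1)ρ) = 8·0.87 / (1 + 7·0.87) = 6.960 / 7.090 = 0.982.

0.982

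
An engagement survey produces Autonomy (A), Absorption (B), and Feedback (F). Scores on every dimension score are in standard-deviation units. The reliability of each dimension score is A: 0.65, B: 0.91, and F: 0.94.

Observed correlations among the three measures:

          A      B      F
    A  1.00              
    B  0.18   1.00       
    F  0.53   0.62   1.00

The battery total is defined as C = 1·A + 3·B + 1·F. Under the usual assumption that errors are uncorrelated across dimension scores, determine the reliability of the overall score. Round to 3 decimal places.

Var(C) = 1 + 3² + 1 + 2·[3·0.18 + 0.53 + 3·0.62] = 11 + 5.86 = 16.86.
Under uncorrelated errors the observed covariances equal the true-score covariances, so only the own-variance terms attenuate.
True-score variance = [0.65 + 3²·0.91 + 0.94] + 5.86 = 9.78 + 5.86 = 15.64.
Reliability = 15.64 / 16.86 = 0.928.

0.928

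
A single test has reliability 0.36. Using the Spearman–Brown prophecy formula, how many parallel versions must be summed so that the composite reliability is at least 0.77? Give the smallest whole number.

k ≥ ρ*(1−ρ₁)/(ρ₁(1−ρ*)) = 0.77·0.64 / (0.36·0.23) = 5.952.
Smallest integer k = 6.

6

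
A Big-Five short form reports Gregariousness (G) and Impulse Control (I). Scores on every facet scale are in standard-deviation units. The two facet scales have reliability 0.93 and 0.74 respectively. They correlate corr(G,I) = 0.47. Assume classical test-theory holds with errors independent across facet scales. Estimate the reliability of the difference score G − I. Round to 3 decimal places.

0.689

Var(G−I) = 1 + 1 − 2·0.47 = 2 − 0.94 = 1.06.
With uncorrelated errors the cross-covariances are all true-score covariance, so they carry over unchanged; only the diagonal terms shrink to ρᵢσᵢ².
True-score variance = [0.93 + 0.74] − 0.94 = 1.67 − 0.94 = 0.73.
Reliability = 0.73 / 1.06 = 0.689.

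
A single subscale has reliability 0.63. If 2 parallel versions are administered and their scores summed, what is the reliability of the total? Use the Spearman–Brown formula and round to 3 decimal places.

0.773

ρ_k = kρ / (1 + (k−1)ρ) = 2·0.63 / (1 + 1·0.63) = 1.260 / 1.630 = 0.773.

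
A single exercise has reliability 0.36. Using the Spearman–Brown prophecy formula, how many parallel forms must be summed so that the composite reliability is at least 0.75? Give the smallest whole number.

k ≥ ρ*(1−ρ₁)/(ρ₁(1−ρ*)) = 0.75·0.64 / (0.36·0.25) = 5.333.
Smallest integer k = 6.

6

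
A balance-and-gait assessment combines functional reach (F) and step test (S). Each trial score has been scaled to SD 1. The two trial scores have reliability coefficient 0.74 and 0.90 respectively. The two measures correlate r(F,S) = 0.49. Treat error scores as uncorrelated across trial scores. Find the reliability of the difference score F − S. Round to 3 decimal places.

0.647

Var(F−S) = 1 + 1 − 2·0.49 = 2 − 0.98 = 1.02.
With uncorrelated errors the cross-covariances are all true-score covariance, so they carry over unchanged; only the diagonal terms shrink to ρᵢσᵢ².
True-score variance = [0.74 + 0.90] − 0.98 = 1.64 − 0.98 = 0.66.
Reliability = 0.66 / 1.02 = 0.647.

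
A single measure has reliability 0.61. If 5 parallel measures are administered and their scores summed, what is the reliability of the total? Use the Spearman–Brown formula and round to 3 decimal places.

0.887

ρ_k = kρ / (1 + (k−1)ρ) = 5·0.61 / (1 + 4·0.61) = 3.050 / 3.440 = 0.887.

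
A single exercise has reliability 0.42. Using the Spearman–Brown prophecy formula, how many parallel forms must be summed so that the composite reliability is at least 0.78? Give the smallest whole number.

k ≥ ρ*(1−ρ₁)/(ρ₁(1−ρ*)) = 0.78·0.58 / (0.42·0.22) = 4.896.
Smallest integer k = 5.

5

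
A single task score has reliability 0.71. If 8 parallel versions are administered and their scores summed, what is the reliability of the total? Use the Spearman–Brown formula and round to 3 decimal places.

0.951

ρ_k = kρ / (1 + (k−1)ρ) = 8·0.71 / (1 + 7·0.71) = 5.680 / 5.970 = 0.951.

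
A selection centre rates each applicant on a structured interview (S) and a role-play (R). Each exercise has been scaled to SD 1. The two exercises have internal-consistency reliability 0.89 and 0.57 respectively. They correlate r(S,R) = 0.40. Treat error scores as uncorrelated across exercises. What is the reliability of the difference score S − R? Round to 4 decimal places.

0.5500

Var(S−R) = 1 + 1 − 2·0.40 = 2 − 0.8 = 1.2.
Because errors are independent across components, Cov(Tᵢ,Tⱼ) = Cov(Xᵢ,Xⱼ); the off-diagonal part of the true-score variance is the same as above.
True-score variance = [0.89 + 0.57] − 0.8 = 1.46 − 0.8 = 0.66.
Reliability = 0.66 / 1.2 = 0.5500.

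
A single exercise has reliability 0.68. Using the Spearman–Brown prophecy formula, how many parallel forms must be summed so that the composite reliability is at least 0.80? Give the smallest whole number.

k ≥ ρ*(1−ρ₁)/(ρ₁(1−ρ*)) = 0.80·0.32 / (0.68·0.20) = 1.882.
Smallest integer k = 2.

2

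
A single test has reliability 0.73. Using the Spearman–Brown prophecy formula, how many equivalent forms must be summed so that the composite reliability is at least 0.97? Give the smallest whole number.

12

k ≥ ρ*(1−ρ₁)/(ρ₁(1−ρ*)) = 0.97·0.27 / (0.73·0.03) = 11.959.
Smallest integer k = 12.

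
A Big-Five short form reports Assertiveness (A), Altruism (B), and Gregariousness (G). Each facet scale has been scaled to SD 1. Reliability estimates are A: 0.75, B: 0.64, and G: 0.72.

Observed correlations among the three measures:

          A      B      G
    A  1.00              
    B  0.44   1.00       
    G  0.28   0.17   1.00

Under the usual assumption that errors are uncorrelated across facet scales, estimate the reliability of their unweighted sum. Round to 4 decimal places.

Var(A+B+G) = 3 + 2·[0.44 + 0.28 + 0.17] = 3 + 1.78 = 4.78.
Under uncorrelated errors the observed covariances equal the true-score covariances, so only the own-variance terms attenuate.
True-score variance = [0.75 + 0.64 + 0.72] + 1.78 = 2.11 + 1.78 = 3.89.
Reliability = 3.89 / 4.78 = 0.8138.

0.8138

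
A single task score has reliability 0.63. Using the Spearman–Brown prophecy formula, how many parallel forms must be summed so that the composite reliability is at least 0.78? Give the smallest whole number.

k ≥ ρ*(1−ρ₁)/(ρ₁(1−ρ*)) = 0.78·0.37 / (0.63·0.22) = 2.082.
Smallest integer k = 3.

3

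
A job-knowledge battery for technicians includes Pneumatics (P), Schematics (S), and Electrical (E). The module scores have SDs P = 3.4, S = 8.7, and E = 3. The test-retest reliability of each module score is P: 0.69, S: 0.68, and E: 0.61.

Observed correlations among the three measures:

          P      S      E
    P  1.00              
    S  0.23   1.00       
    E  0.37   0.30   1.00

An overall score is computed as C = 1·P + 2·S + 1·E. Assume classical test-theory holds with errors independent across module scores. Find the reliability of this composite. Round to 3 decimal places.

Var(C) = 3.4² + 2²·8.7² + 3² + 2·[2·3.4·8.7·0.23 + 3.4·3·0.37 + 2·8.7·3·0.30] = 323.32 + 66.0816 = 389.402.
Because errors are independent across components, Cov(Tᵢ,Tⱼ) = Cov(Xᵢ,Xⱼ); the off-diagonal part of the true-score variance is the same as above.
True-score variance = [3.4²·0.69 + 2²·8.7²·0.68 + 3²·0.61] + 66.0816 = 219.343 + 66.0816 = 285.425.
Reliability = 285.425 / 389.402 = 0.733.

0.733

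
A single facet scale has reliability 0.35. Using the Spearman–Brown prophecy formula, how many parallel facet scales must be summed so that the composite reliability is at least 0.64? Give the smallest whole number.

k ≥ ρ*(1−ρ₁)/(ρ₁(1−ρ*)) = 0.64·0.65 / (0.35·0.36) = 3.302.
Smallest integer k = 4.

4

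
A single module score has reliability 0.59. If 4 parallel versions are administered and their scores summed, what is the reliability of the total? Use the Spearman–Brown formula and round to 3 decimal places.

0.852

ρ_k = kρ / (1 + (k−1)ρ) = 4·0.59 / (1 + 3·0.59) = 2.360 / 2.770 = 0.852.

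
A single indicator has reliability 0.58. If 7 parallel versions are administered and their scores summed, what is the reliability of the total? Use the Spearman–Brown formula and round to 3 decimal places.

0.906

ρ_k = kρ / (1 + (k−1)ρ) = 7·0.58 / (1 + 6·0.58) = 4.060 / 4.480 = 0.906.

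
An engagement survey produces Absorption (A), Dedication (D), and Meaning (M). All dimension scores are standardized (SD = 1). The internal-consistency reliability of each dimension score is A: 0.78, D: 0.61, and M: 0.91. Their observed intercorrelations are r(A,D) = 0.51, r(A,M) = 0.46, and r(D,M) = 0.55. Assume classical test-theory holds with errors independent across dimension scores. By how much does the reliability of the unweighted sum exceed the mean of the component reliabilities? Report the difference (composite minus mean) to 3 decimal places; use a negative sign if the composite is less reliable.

0.117

Var(sum) = 3 + 3.04 = 6.04; true-score variance = 2.3 + 3.04 = 5.34; composite reliability = 0.8841.
Mean component reliability = 0.7667.
Difference = 0.8841 − 0.7667 = 0.117.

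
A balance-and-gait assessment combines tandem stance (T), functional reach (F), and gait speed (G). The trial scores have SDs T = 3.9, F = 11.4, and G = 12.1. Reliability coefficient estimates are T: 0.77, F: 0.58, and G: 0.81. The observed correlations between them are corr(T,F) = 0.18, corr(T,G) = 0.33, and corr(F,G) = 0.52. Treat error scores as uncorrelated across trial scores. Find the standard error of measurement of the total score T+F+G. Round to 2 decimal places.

Var(total) = 291.58 + 190.609 = 482.189.
True-score variance = 205.681 + 190.609 = 396.289, so reliability = 0.8219.
Error variance = 482.189 − 396.289 = 85.8994; SEM = √85.8994 = 9.27.

9.27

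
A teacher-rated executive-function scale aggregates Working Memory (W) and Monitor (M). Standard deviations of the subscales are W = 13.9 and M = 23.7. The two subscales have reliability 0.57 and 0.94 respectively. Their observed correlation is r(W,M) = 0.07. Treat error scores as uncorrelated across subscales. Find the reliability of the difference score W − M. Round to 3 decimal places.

Var(W−M) = 13.9² + 23.7² − 2·13.9·23.7·0.07 = 754.9 − 46.1202 = 708.78.
Under uncorrelated errors the observed covariances equal the true-score covariances, so only the own-variance terms attenuate.
True-score variance = [13.9²·0.57 + 23.7²·0.94] − 46.1202 = 638.118 − 46.1202 = 591.998.
Reliability = 591.998 / 708.78 = 0.835.

0.835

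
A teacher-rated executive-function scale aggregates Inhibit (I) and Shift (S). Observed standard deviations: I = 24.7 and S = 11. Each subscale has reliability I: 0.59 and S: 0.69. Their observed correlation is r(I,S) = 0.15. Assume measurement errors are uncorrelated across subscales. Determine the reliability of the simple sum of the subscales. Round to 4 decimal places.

Var(I+S) = 24.7² + 11² + 2·[24.7·11·0.15] = 731.09 + 81.51 = 812.6.
Under uncorrelated errors the observed covariances equal the true-score covariances, so only the own-variance terms attenuate.
True-score variance = [24.7²·0.59 + 11²·0.69] + 81.51 = 443.443 + 81.51 = 524.953.
Reliability = 524.953 / 812.6 = 0.6460.

0.6460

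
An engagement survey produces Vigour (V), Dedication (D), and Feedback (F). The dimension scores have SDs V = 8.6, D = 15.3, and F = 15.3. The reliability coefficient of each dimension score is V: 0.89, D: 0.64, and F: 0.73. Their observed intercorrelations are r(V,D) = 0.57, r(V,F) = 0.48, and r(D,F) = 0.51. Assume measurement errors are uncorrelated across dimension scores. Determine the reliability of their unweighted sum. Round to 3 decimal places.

0.853

Var(V+D+F) = 8.6² + 15.3² + 15.3² + 2·[8.6·15.3·0.57 + 8.6·15.3·0.48 + 15.3·15.3·0.51] = 542.14 + 515.09 = 1057.23.
Because errors are independent across components, Cov(Tᵢ,Tⱼ) = Cov(Xᵢ,Xⱼ); the off-diagonal part of the true-score variance is the same as above.
True-score variance = [8.6²·0.89 + 15.3²·0.64 + 15.3²·0.73] + 515.09 = 386.528 + 515.09 = 901.618.
Reliability = 901.618 / 1057.23 = 0.853.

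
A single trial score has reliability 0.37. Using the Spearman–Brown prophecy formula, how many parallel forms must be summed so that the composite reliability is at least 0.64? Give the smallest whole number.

4

k ≥ ρ*(1−ρ₁)/(ρ₁(1−ρ*)) = 0.64·0.63 / (0.37·0.36) = 3.027.
Smallest integer k = 4.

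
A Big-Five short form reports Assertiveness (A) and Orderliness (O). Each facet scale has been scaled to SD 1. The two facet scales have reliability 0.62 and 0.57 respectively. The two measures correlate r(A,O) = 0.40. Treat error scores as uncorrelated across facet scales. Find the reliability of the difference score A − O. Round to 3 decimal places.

0.325

Var(A−O) = 1 + 1 − 2·0.40 = 2 − 0.8 = 1.2.
Because errors are independent across components, Cov(Tᵢ,Tⱼ) = Cov(Xᵢ,Xⱼ); the off-diagonal part of the true-score variance is the same as above.
True-score variance = [0.62 + 0.57] − 0.8 = 1.19 − 0.8 = 0.39.
Reliability = 0.39 / 1.2 = 0.325.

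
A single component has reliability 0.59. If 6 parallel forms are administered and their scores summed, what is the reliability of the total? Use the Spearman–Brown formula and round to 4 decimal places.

ρ_k = kρ / (1 + (k−1)ρ) = 6·0.59 / (1 + 5·0.59) = 3.540 / 3.950 = 0.8962.

0.8962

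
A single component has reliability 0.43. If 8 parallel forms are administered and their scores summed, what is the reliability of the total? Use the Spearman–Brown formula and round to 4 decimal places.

0.8579

ρ_k = kρ / (1 + (k−1)ρ) = 8·0.43 / (1 + 7·0.43) = 3.440 / 4.010 = 0.8579.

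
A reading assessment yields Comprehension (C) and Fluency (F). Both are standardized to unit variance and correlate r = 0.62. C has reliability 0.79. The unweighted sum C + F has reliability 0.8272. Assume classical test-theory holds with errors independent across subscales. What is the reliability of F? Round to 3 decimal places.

0.650

Var(C+F) = 2 + 2·0.62 = 3.240.
True-score variance = ρ_C + ρ_F + 2·0.62, so 0.8272 = (0.79 + ρ_F + 1.24) / 3.240.
ρ_F = 0.8272·3.240 − 0.79 − 1.24 = 0.650.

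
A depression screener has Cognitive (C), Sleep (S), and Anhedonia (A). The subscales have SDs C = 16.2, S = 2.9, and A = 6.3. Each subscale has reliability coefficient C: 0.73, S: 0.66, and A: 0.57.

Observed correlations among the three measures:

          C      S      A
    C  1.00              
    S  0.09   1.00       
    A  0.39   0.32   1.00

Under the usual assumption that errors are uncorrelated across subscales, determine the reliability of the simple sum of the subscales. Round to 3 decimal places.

Var(C+S+A) = 16.2² + 2.9² + 6.3² + 2·[16.2·2.9·0.09 + 16.2·6.3·0.39 + 2.9·6.3·0.32] = 310.54 + 99.756 = 410.296.
Because errors are independent across components, Cov(Tᵢ,Tⱼ) = Cov(Xᵢ,Xⱼ); the off-diagonal part of the true-score variance is the same as above.
True-score variance = [16.2²·0.73 + 2.9²·0.66 + 6.3²·0.57] + 99.756 = 219.755 + 99.756 = 319.511.
Reliability = 319.511 / 410.296 = 0.779.

0.779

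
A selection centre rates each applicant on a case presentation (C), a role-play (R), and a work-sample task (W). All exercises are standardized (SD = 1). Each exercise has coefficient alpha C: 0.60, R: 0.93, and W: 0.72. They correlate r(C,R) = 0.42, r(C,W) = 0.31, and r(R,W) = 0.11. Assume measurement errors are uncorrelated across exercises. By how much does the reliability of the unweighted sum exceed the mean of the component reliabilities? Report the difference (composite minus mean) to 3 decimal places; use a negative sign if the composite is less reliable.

Var(sum) = 3 + 1.68 = 4.68; true-score variance = 2.25 + 1.68 = 3.93; composite reliability = 0.8397.
Mean component reliability = 0.7500.
Difference = 0.8397 − 0.7500 = 0.090.

0.090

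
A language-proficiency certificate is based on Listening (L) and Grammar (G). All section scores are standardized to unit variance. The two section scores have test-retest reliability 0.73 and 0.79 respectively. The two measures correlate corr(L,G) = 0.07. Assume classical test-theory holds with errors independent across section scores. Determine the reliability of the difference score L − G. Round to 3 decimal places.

0.742

Var(L−G) = 1 + 1 − 2·0.07 = 2 − 0.14 = 1.86.
Because errors are independent across components, Cov(Tᵢ,Tⱼ) = Cov(Xᵢ,Xⱼ); the off-diagonal part of the true-score variance is the same as above.
True-score variance = [0.73 + 0.79] − 0.14 = 1.52 − 0.14 = 1.38.
Reliability = 1.38 / 1.86 = 0.742.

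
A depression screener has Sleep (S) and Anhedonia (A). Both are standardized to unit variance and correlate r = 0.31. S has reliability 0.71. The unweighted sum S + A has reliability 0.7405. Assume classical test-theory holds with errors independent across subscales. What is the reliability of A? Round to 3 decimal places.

Var(S+A) = 2 + 2·0.31 = 2.620.
True-score variance = ρ_S + ρ_A + 2·0.31, so 0.7405 = (0.71 + ρ_A + 0.62) / 2.620.
ρ_A = 0.7405·2.620 − 0.71 − 0.62 = 0.610.

0.610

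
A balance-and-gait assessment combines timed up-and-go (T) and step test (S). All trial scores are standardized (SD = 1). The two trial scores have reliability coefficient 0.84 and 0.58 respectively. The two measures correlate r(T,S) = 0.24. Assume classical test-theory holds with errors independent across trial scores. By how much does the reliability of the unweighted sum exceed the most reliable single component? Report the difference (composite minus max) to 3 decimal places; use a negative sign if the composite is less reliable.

-0.074

Var(sum) = 2 + 0.48 = 2.48; true-score variance = 1.42 + 0.48 = 1.9; composite reliability = 0.7661.
Max component reliability = 0.8400.
Difference = 0.7661 − 0.8400 = -0.074.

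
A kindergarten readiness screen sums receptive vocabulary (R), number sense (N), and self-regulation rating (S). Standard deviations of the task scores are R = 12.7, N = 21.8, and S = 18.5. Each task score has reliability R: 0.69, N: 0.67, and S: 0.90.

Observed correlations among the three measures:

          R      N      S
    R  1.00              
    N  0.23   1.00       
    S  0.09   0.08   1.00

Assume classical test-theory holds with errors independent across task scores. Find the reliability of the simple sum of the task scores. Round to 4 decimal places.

0.8013

Var(R+N+S) = 12.7² + 21.8² + 18.5² + 2·[12.7·21.8·0.23 + 12.7·18.5·0.09 + 21.8·18.5·0.08] = 978.78 + 234.175 = 1212.95.
With uncorrelated errors the cross-covariances are all true-score covariance, so they carry over unchanged; only the diagonal terms shrink to ρᵢσᵢ².
True-score variance = [12.7²·0.69 + 21.8²·0.67 + 18.5²·0.90] + 234.175 = 737.726 + 234.175 = 971.9.
Reliability = 971.9 / 1212.95 = 0.8013.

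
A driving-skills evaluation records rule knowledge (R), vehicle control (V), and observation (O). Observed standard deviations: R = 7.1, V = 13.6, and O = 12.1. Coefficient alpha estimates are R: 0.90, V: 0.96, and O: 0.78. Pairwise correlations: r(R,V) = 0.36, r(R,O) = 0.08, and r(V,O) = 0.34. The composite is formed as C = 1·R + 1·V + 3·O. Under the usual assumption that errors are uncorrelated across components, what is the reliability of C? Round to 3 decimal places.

Var(C) = 7.1² + 13.6² + 3²·12.1² + 2·[7.1·13.6·0.36 + 3·7.1·12.1·0.08 + 3·13.6·12.1·0.34] = 1553.06 + 446.462 = 1999.52.
Because errors are independent across components, Cov(Tᵢ,Tⱼ) = Cov(Xᵢ,Xⱼ); the off-diagonal part of the true-score variance is the same as above.
True-score variance = [7.1²·0.90 + 13.6²·0.96 + 3²·12.1²·0.78] + 446.462 = 1250.73 + 446.462 = 1697.19.
Reliability = 1697.19 / 1999.52 = 0.849.

0.849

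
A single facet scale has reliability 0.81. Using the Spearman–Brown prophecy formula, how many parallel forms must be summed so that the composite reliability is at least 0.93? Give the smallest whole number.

4

k ≥ ρ*(1−ρ₁)/(ρ₁(1−ρ*)) = 0.93·0.19 / (0.81·0.07) = 3.116.
Smallest integer k = 4.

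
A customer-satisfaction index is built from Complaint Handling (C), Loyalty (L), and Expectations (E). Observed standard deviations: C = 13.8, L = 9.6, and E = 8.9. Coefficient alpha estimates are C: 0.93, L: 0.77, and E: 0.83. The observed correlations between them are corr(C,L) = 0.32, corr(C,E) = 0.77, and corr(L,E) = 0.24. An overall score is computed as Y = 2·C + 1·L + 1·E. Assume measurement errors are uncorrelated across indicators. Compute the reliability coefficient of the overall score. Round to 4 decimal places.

Var(Y) = 2²·13.8² + 9.6² + 8.9² + 2·[2·13.8·9.6·0.32 + 2·13.8·8.9·0.77 + 9.6·8.9·0.24] = 933.13 + 588.871 = 1522.
Under uncorrelated errors the observed covariances equal the true-score covariances, so only the own-variance terms attenuate.
True-score variance = [2²·13.8²·0.93 + 9.6²·0.77 + 8.9²·0.83] + 588.871 = 845.144 + 588.871 = 1434.02.
Reliability = 1434.02 / 1522 = 0.9422.

0.9422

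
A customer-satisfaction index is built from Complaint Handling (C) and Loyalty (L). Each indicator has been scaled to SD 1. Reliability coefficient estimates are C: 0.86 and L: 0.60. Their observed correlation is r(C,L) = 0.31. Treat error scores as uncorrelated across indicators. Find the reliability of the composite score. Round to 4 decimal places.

Var(C+L) = 2 + 2·[0.31] = 2 + 0.62 = 2.62.
Because errors are independent across components, Cov(Tᵢ,Tⱼ) = Cov(Xᵢ,Xⱼ); the off-diagonal part of the true-score variance is the same as above.
True-score variance = [0.86 + 0.60] + 0.62 = 1.46 + 0.62 = 2.08.
Reliability = 2.08 / 2.62 = 0.7939.

0.7939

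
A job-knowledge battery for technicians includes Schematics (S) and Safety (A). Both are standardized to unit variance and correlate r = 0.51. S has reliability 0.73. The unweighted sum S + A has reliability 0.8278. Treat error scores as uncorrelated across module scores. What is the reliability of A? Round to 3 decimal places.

Var(S+A) = 2 + 2·0.51 = 3.020.
True-score variance = ρ_S + ρ_A + 2·0.51, so 0.8278 = (0.73 + ρ_A + 1.02) / 3.020.
ρ_A = 0.8278·3.020 − 0.73 − 1.02 = 0.750.

0.750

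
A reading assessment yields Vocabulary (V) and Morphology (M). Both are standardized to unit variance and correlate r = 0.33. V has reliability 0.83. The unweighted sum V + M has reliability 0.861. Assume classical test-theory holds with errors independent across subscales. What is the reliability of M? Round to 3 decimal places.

0.800

Var(V+M) = 2 + 2·0.33 = 2.660.
True-score variance = ρ_V + ρ_M + 2·0.33, so 0.861 = (0.83 + ρ_M + 0.66) / 2.660.
ρ_M = 0.861·2.660 − 0.83 − 0.66 = 0.800.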